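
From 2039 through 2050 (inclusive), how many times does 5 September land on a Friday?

Day of week of September 5 in each year:
2039: Mon, 2040: Wed, 2041: Thu, 2042: Fri ✓, 2043: Sat, 2044: Mon, 2045: Tue, 2046: Wed, 2047: Thu, 2048: Sat, 2049: Sun, 2050: Mon
Fridays: 2042.

1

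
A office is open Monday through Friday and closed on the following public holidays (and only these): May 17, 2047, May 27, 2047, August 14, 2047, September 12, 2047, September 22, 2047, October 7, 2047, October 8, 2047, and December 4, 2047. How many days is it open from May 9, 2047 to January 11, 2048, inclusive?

170 working days

May 9, 2047 is a Thursday.
That's 248 days from start to end, counting both.
248 = 7 × 35 + 3, so there are 35 full weeks plus 3 extra days.
Each full week contributes 5 weekdays (Mon–Fri): 35 × 5 = 175.
The 3 extra days are Thu, Fri, Sat — 2 of them qualify.
Total: 175 + 2 = 177.
Holidays: May 17, 2047 (Fri); May 27, 2047 (Mon); August 14, 2047 (Wed); September 12, 2047 (Thu); September 22, 2047 (Sun); October 7, 2047 (Mon); October 8, 2047 (Tue); December 4, 2047 (Wed).
7 of the 8 holidays fall on weekdays; the rest are weekends and were already excluded.
Business days: 177 − 7 = 170.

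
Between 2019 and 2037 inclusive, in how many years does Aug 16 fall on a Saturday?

3

Day of week of August 16 in each year:
2019: Fri, 2020: Sun, 2021: Mon, 2022: Tue, 2023: Wed, 2024: Fri, 2025: Sat ✓, 2026: Sun, 2027: Mon, 2028: Wed, 2029: Thu, 2030: Fri, 2031: Sat ✓, 2032: Mon, 2033: Tue, 2034: Wed, 2035: Thu, 2036: Sat ✓, 2037: Sun
Saturdays: 2025, 2031, 2036.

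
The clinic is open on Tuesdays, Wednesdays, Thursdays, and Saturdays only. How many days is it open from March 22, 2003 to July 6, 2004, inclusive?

March 22, 2003 is a Saturday.
From March 22, 2003 to July 6, 2004 is 473 days inclusive.
473 = 7 × 67 + 4, so there are 67 full weeks plus 4 extra days.
Each full week contributes 4 days from the set (Tue, Wed, Thu, Sat): 67 × 4 = 268.
The 4 extra days are Saturday, Sunday, Monday, Tuesday — 2 of them qualify.
Total: 268 + 2 = 270.

270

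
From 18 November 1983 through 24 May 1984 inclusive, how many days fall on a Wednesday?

27

18 November 1983 is a Friday.
From 18 November 1983 to 24 May 1984 is 189 days inclusive.
189 = 7 × 27, so the span is exactly 27 full weeks.
Each full week contributes one Wednesday: 27 so far.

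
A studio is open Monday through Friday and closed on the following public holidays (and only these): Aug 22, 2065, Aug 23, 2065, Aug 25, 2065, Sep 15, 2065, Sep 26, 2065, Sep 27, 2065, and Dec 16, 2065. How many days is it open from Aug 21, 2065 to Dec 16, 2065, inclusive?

81 working days

Aug 21, 2065 is a Friday.
That's 118 days from start to end, counting both.
118 = 7 × 16 + 6, so there are 16 full weeks plus 6 extra days.
Each full week contributes 5 weekdays (Mon–Fri): 16 × 5 = 80.
The 6 extra days are Friday, Saturday, Sunday, Monday, Tuesday, Wednesday — 4 of them qualify.
Total: 80 + 4 = 84.
Holidays: Aug 22, 2065 (Sat); Aug 23, 2065 (Sun); Aug 25, 2065 (Tue); Sep 15, 2065 (Tue); Sep 26, 2065 (Sat); Sep 27, 2065 (Sun); Dec 16, 2065 (Wed).
3 of the 7 holidays fall on weekdays; the rest are weekends and were already excluded.
Business days: 84 − 3 = 81.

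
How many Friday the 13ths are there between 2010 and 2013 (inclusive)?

7

Friday-the-13ths by year:
2010: Aug
2011: May
2012: Jan, Apr, Jul
2013: Sep, Dec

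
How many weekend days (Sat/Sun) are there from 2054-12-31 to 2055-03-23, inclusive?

2054-12-31 is a Thursday.
From 2054-12-31 to 2055-03-23 is 83 days inclusive.
83 = 7 × 11 + 6, so there are 11 full weeks plus 6 extra days.
Each full week contributes 2 weekend days (Sat, Sun): 11 × 2 = 22.
The 6 extra days are Thu, Fri, Sat, Sun, Mon, Tue — 2 of them qualify.
Total: 22 + 2 = 24.

24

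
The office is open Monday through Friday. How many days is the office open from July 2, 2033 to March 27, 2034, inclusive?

July 2, 2033 is a Saturday.
The range spans 269 days (inclusive of both endpoints).
269 = 7 × 38 + 3, so there are 38 full weeks plus 3 extra days.
Each full week contributes 5 weekdays (Mon–Fri): 38 × 5 = 190.
The 3 extra days are Saturday, Sunday, Monday — 1 of them qualifies.
Total: 190 + 1 = 191.

191 weekdays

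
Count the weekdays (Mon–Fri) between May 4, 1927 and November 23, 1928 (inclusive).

408

May 4, 1927 is a Wednesday.
That's 570 days from start to end, counting both.
570 = 7 × 81 + 3, so there are 81 full weeks plus 3 extra days.
Each full week contributes 5 weekdays (Mon–Fri): 81 × 5 = 405.
The 3 extra days are Wed, Thu, Fri — 3 of them qualify.
Total: 405 + 3 = 408.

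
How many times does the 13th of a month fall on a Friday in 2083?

1

The 13th falls on a Friday when the month's 13th has weekday Fri.
Jan 13 is Wed; Feb 13 is Sat; Mar 13 is Sat; Apr 13 is Tue; May 13 is Thu; Jun 13 is Sun; Jul 13 is Tue; Aug 13 is Fri ✓; Sep 13 is Mon; Oct 13 is Wed; Nov 13 is Sat; Dec 13 is Mon.
Friday the 13ths: Aug.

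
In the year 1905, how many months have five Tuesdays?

4

A month has five Tuesdays exactly when Tuesday falls within its first (length − 28) days.
Jan: 31 days, starts Sun → 5 of Sun, Mon, Tue ✓
Feb: 28 days, starts Wed → 5 of (none)
Mar: 31 days, starts Wed → 5 of Wed, Thu, Fri
Apr: 30 days, starts Sat → 5 of Sat, Sun
May: 31 days, starts Mon → 5 of Mon, Tue, Wed ✓
Jun: 30 days, starts Thu → 5 of Thu, Fri
Jul: 31 days, starts Sat → 5 of Sat, Sun, Mon
Aug: 31 days, starts Tue → 5 of Tue, Wed, Thu ✓
Sep: 30 days, starts Fri → 5 of Fri, Sat
Oct: 31 days, starts Sun → 5 of Sun, Mon, Tue ✓
Nov: 30 days, starts Wed → 5 of Wed, Thu
Dec: 31 days, starts Fri → 5 of Fri, Sat, Sun
Months with five Tuesdays: Jan, May, Aug, Oct.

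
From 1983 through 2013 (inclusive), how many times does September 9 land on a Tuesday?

Day of week of September 9 in each year:
1983: Fri, 1984: Sun, 1985: Mon, 1986: Tue ✓, 1987: Wed, 1988: Fri, 1989: Sat, 1990: Sun, 1991: Mon, 1992: Wed, 1993: Thu, 1994: Fri, 1995: Sat, 1996: Mon, 1997: Tue ✓, 1998: Wed, 1999: Thu, 2000: Sat, 2001: Sun, 2002: Mon, 2003: Tue ✓, 2004: Thu, 2005: Fri, 2006: Sat, 2007: Sun, 2008: Tue ✓, 2009: Wed, 2010: Thu, 2011: Fri, 2012: Sun, 2013: Mon
Tuesdays: 1986, 1997, 2003, 2008.

4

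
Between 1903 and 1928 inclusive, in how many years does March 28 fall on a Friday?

3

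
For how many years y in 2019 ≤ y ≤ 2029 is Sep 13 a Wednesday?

2

Day of week of September 13 in each year:
2019: Fri, 2020: Sun, 2021: Mon, 2022: Tue, 2023: Wed ✓, 2024: Fri, 2025: Sat, 2026: Sun, 2027: Mon, 2028: Wed ✓, 2029: Thu
Wednesdays: 2023, 2028.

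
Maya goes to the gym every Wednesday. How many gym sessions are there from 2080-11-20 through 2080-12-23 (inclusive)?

5

2080-11-20 is a Wednesday.
The range spans 34 days (inclusive of both endpoints).
34 = 7 × 4 + 6, so there are 4 full weeks plus 6 extra days.
Each full week contributes one Wednesday: 4 so far.
The 6 extra days are Wed, Thu, Fri, Sat, Sun, Mon — 1 of them qualifies.
Total: 4 + 1 = 5.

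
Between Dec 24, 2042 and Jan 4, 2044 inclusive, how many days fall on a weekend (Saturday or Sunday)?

Dec 24, 2042 is a Wednesday.
From Dec 24, 2042 to Jan 4, 2044 is 377 days inclusive.
377 = 7 × 53 + 6, so there are 53 full weeks plus 6 extra days.
Each full week contributes 2 weekend days (Sat, Sun): 53 × 2 = 106.
The 6 extra days are Wed, Thu, Fri, Sat, Sun, Mon — 2 of them qualify.
Total: 106 + 2 = 108.

108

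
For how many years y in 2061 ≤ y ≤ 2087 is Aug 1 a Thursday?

4

Day of week of August 1 in each year:
2061: Mon, 2062: Tue, 2063: Wed, 2064: Fri, 2065: Sat, 2066: Sun, 2067: Mon, 2068: Wed, 2069: Thu ✓, 2070: Fri, 2071: Sat, 2072: Mon, 2073: Tue, 2074: Wed, 2075: Thu ✓, 2076: Sat, 2077: Sun, 2078: Mon, 2079: Tue, 2080: Thu ✓, 2081: Fri, 2082: Sat, 2083: Sun, 2084: Tue, 2085: Wed, 2086: Thu ✓, 2087: Fri
Thursdays: 2069, 2075, 2080, 2086.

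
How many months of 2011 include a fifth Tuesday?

4

A month has five Tuesdays exactly when Tuesday falls within its first (length − 28) days.
Jan: 31 days, starts Sat → 5 of Sat, Sun, Mon
Feb: 28 days, starts Tue → 5 of (none)
Mar: 31 days, starts Tue → 5 of Tue, Wed, Thu ✓
Apr: 30 days, starts Fri → 5 of Fri, Sat
May: 31 days, starts Sun → 5 of Sun, Mon, Tue ✓
Jun: 30 days, starts Wed → 5 of Wed, Thu
Jul: 31 days, starts Fri → 5 of Fri, Sat, Sun
Aug: 31 days, starts Mon → 5 of Mon, Tue, Wed ✓
Sep: 30 days, starts Thu → 5 of Thu, Fri
Oct: 31 days, starts Sat → 5 of Sat, Sun, Mon
Nov: 30 days, starts Tue → 5 of Tue, Wed ✓
Dec: 31 days, starts Thu → 5 of Thu, Fri, Sat
Months with five Tuesdays: Mar, May, Aug, Nov.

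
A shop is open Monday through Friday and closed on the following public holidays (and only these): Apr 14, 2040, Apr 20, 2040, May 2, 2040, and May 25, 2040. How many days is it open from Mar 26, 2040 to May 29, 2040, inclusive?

44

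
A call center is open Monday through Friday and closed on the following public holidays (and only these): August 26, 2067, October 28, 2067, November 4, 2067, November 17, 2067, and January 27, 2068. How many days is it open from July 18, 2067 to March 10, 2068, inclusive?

July 18, 2067 is a Monday.
From July 18, 2067 to March 10, 2068 is 237 days inclusive.
237 = 7 × 33 + 6, so there are 33 full weeks plus 6 extra days.
Each full week contributes 5 weekdays (Mon–Fri): 33 × 5 = 165.
The 6 extra days are Mon, Tue, Wed, Thu, Fri, Sat — 5 of them qualify.
Total: 165 + 5 = 170.
Holidays: August 26, 2067 (Fri); October 28, 2067 (Fri); November 4, 2067 (Fri); November 17, 2067 (Thu); January 27, 2068 (Fri).
All 5 holidays fall on weekdays, so subtract 5.
Business days: 170 − 5 = 165.

165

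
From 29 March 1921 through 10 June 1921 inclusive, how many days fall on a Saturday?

29 March 1921 is a Tuesday.
That's 74 days from start to end, counting both.
74 = 7 × 10 + 4, so there are 10 full weeks plus 4 extra days.
Each full week contributes one Saturday: 10 so far.
The 4 extra days are Tue, Wed, Thu, Fri — none qualify.
Total: 10 + 0 = 10.

10 Saturdays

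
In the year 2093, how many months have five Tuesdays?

A month has five Tuesdays exactly when Tuesday falls within its first (length − 28) days.
Jan: 31 days, starts Thu → 5 of Thu, Fri, Sat
Feb: 28 days, starts Sun → 5 of (none)
Mar: 31 days, starts Sun → 5 of Sun, Mon, Tue ✓
Apr: 30 days, starts Wed → 5 of Wed, Thu
May: 31 days, starts Fri → 5 of Fri, Sat, Sun
Jun: 30 days, starts Mon → 5 of Mon, Tue ✓
Jul: 31 days, starts Wed → 5 of Wed, Thu, Fri
Aug: 31 days, starts Sat → 5 of Sat, Sun, Mon
Sep: 30 days, starts Tue → 5 of Tue, Wed ✓
Oct: 31 days, starts Thu → 5 of Thu, Fri, Sat
Nov: 30 days, starts Sun → 5 of Sun, Mon
Dec: 31 days, starts Tue → 5 of Tue, Wed, Thu ✓
Months with five Tuesdays: Mar, Jun, Sep, Dec.

4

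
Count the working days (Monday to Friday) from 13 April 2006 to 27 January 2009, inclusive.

13 April 2006 is a Thursday.
The range spans 1021 days (inclusive of both endpoints).
1021 = 7 × 145 + 6, so there are 145 full weeks plus 6 extra days.
Each full week contributes 5 weekdays (Mon–Fri): 145 × 5 = 725.
The 6 extra days are Thu, Fri, Sat, Sun, Mon, Tue — 4 of them qualify.
Total: 725 + 4 = 729.

729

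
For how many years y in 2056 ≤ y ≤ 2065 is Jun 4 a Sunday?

2

Day of week of June 4 in each year:
2056: Sun ✓, 2057: Mon, 2058: Tue, 2059: Wed, 2060: Fri, 2061: Sat, 2062: Sun ✓, 2063: Mon, 2064: Wed, 2065: Thu
Sundays: 2056, 2062.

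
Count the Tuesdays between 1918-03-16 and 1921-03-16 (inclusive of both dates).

1918-03-16 is a Saturday.
The range spans 1097 days (inclusive of both endpoints).
1097 = 7 × 156 + 5, so there are 156 full weeks plus 5 extra days.
Each full week contributes one Tuesday: 156 so far.
The 5 extra days are Saturday, Sunday, Monday, Tuesday, Wednesday — 1 of them qualifies.
Total: 156 + 1 = 157.

157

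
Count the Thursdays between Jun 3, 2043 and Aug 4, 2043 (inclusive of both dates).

9 Thursdays

Jun 3, 2043 is a Wednesday.
From Jun 3, 2043 to Aug 4, 2043 is 63 days inclusive.
63 = 7 × 9, so the span is exactly 9 full weeks.
Each full week contributes one Thursday: 9 so far.
Total: 9.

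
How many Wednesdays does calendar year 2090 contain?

2090-01-01 is a Sunday.
That's 365 days from start to end, counting both.
365 = 7 × 52 + 1, so there are 52 full weeks plus 1 extra day.
Each full week contributes one Wednesday: 52 so far.
The 1 extra day is Sun — none qualify.
Total: 52 + 0 = 52.

52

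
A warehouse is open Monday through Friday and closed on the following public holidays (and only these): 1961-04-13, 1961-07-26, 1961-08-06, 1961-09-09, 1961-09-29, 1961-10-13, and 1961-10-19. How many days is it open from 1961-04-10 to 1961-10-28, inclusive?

140 business days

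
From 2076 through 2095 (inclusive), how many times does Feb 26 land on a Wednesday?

3

Day of week of February 26 in each year:
2076: Wed ✓, 2077: Fri, 2078: Sat, 2079: Sun, 2080: Mon, 2081: Wed ✓, 2082: Thu, 2083: Fri, 2084: Sat, 2085: Mon, 2086: Tue, 2087: Wed ✓, 2088: Thu, 2089: Sat, 2090: Sun, 2091: Mon, 2092: Tue, 2093: Thu, 2094: Fri, 2095: Sat
Wednesdays: 2076, 2081, 2087.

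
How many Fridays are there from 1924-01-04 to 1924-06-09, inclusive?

23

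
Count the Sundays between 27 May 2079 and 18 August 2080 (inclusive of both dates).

65 Sundays

27 May 2079 is a Saturday.
From 27 May 2079 to 18 August 2080 is 450 days inclusive.
450 = 7 × 64 + 2, so there are 64 full weeks plus 2 extra days.
Each full week contributes one Sunday: 64 so far.
The 2 extra days are Sat, Sun — 1 of them qualifies.
Total: 64 + 1 = 65.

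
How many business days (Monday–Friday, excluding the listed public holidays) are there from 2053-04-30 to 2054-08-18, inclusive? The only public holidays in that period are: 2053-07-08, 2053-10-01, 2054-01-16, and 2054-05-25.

2053-04-30 is a Wednesday.
That's 476 days from start to end, counting both.
476 = 7 × 68, so the span is exactly 68 full weeks.
Each full week contributes 5 weekdays (Mon–Fri): 68 × 5 = 340.
Total: 340.
Holidays: 2053-07-08 (Tue); 2053-10-01 (Wed); 2054-01-16 (Fri); 2054-05-25 (Mon).
All 4 holidays fall on weekdays, so subtract 4.
Business days: 340 − 4 = 336.

336 business days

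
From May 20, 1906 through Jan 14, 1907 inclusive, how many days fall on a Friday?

34

May 20, 1906 is a Sunday.
The range spans 240 days (inclusive of both endpoints).
240 = 7 × 34 + 2, so there are 34 full weeks plus 2 extra days.
Each full week contributes one Friday: 34 so far.
The 2 extra days are Sun, Mon — none qualify.
Total: 34 + 0 = 34.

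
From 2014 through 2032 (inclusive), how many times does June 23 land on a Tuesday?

3

Day of week of June 23 in each year:
2014: Mon, 2015: Tue ✓, 2016: Thu, 2017: Fri, 2018: Sat, 2019: Sun, 2020: Tue ✓, 2021: Wed, 2022: Thu, 2023: Fri, 2024: Sun, 2025: Mon, 2026: Tue ✓, 2027: Wed, 2028: Fri, 2029: Sat, 2030: Sun, 2031: Mon, 2032: Wed
Tuesdays: 2015, 2020, 2026.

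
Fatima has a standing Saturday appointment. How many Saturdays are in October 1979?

4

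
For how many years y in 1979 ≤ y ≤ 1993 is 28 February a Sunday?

3

Day of week of February 28 in each year:
1979: Wed, 1980: Thu, 1981: Sat, 1982: Sun ✓, 1983: Mon, 1984: Tue, 1985: Thu, 1986: Fri, 1987: Sat, 1988: Sun ✓, 1989: Tue, 1990: Wed, 1991: Thu, 1992: Fri, 1993: Sun ✓
Sundays: 1982, 1988, 1993.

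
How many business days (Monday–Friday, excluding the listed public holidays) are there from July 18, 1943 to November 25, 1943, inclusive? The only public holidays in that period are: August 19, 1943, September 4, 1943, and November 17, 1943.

92

July 18, 1943 is a Sunday.
From July 18, 1943 to November 25, 1943 is 131 days inclusive.
131 = 7 × 18 + 5, so there are 18 full weeks plus 5 extra days.
Each full week contributes 5 weekdays (Mon–Fri): 18 × 5 = 90.
The 5 extra days are Sun, Mon, Tue, Wed, Thu — 4 of them qualify.
Total: 90 + 4 = 94.
Holidays: August 19, 1943 (Thu); September 4, 1943 (Sat); November 17, 1943 (Wed).
2 of the 3 holidays fall on weekdays; the rest are weekends and were already excluded.
Business days: 94 − 2 = 92.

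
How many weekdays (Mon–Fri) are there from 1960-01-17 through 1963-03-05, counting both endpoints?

817 weekdays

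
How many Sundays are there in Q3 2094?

13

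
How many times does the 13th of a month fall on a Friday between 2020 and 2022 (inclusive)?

4

Friday-the-13ths by year:
2020: Mar, Nov
2021: Aug
2022: May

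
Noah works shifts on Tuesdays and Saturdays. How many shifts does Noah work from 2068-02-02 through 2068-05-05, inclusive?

27

2068-02-02 is a Thursday.
From 2068-02-02 to 2068-05-05 is 94 days inclusive.
94 = 7 × 13 + 3, so there are 13 full weeks plus 3 extra days.
Each full week contributes 2 days from the set (Tue, Sat): 13 × 2 = 26.
The 3 extra days are Thu, Fri, Sat — 1 of them qualifies.
Total: 26 + 1 = 27.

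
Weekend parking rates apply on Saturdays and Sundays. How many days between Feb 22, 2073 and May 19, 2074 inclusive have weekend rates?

129

Feb 22, 2073 is a Wednesday.
That's 452 days from start to end, counting both.
452 = 7 × 64 + 4, so there are 64 full weeks plus 4 extra days.
Each full week contributes 2 weekend days (Sat, Sun): 64 × 2 = 128.
The 4 extra days are Wednesday, Thursday, Friday, Saturday — 1 of them qualifies.
Total: 128 + 1 = 129.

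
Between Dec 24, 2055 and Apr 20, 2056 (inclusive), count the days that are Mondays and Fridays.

34

Dec 24, 2055 is a Friday.
That's 119 days from start to end, counting both.
119 = 7 × 17, so the span is exactly 17 full weeks.
Each full week contributes 2 days from the set (Mon, Fri): 17 × 2 = 34.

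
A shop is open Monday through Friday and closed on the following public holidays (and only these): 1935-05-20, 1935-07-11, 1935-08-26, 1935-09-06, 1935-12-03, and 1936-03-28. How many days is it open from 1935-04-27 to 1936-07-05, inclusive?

305 business days

1935-04-27 is a Saturday.
The range spans 436 days (inclusive of both endpoints).
436 = 7 × 62 + 2, so there are 62 full weeks plus 2 extra days.
Each full week contributes 5 weekdays (Mon–Fri): 62 × 5 = 310.
The 2 extra days are Saturday, Sunday — none qualify.
Total: 310 + 0 = 310.
Holidays: 1935-05-20 (Mon); 1935-07-11 (Thu); 1935-08-26 (Mon); 1935-09-06 (Fri); 1935-12-03 (Tue); 1936-03-28 (Sat).
5 of the 6 holidays fall on weekdays; the rest are weekends and were already excluded.
Business days: 310 − 5 = 305.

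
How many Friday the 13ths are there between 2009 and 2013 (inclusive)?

Friday-the-13ths by year:
2009: Feb, Mar, Nov
2010: Aug
2011: May
2012: Jan, Apr, Jul
2013: Sep, Dec

10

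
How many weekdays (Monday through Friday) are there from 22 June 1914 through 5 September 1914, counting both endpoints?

22 June 1914 is a Monday.
The range spans 76 days (inclusive of both endpoints).
76 = 7 × 10 + 6, so there are 10 full weeks plus 6 extra days.
Each full week contributes 5 weekdays (Mon–Fri): 10 × 5 = 50.
The 6 extra days are Mon, Tue, Wed, Thu, Fri, Sat — 5 of them qualify.
Total: 50 + 5 = 55.

55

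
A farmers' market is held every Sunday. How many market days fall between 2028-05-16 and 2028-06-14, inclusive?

2028-05-16 is a Tuesday.
That's 30 days from start to end, counting both.
30 = 7 × 4 + 2, so there are 4 full weeks plus 2 extra days.
Each full week contributes one Sunday: 4 so far.
The 2 extra days are Tue, Wed — none qualify.
Total: 4 + 0 = 4.

4 Sundays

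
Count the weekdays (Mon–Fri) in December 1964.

23 weekdays

1 December 1964 is a Tuesday.
That's 31 days from start to end, counting both.
31 = 7 × 4 + 3, so there are 4 full weeks plus 3 extra days.
Each full week contributes 5 weekdays (Mon–Fri): 4 × 5 = 20.
The 3 extra days are Tuesday, Wednesday, Thursday — 3 of them qualify.
Total: 20 + 3 = 23.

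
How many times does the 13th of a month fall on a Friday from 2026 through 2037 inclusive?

Friday-the-13ths by year:
2026: Feb, Mar, Nov
2027: Aug
2028: Oct
2029: Apr, Jul
2030: Sep, Dec
2031: Jun
2032: Feb, Aug
2033: May
2034: Jan, Oct
2035: Apr, Jul
2036: Jun
2037: Feb, Mar, Nov

21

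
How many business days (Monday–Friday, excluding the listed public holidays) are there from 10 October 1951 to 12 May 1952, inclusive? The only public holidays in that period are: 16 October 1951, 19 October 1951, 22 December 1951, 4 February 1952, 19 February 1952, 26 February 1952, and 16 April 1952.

10 October 1951 is a Wednesday.
That's 216 days from start to end, counting both.
216 = 7 × 30 + 6, so there are 30 full weeks plus 6 extra days.
Each full week contributes 5 weekdays (Mon–Fri): 30 × 5 = 150.
The 6 extra days are Wed, Thu, Fri, Sat, Sun, Mon — 4 of them qualify.
Total: 150 + 4 = 154.
Holidays: 16 October 1951 (Tue); 19 October 1951 (Fri); 22 December 1951 (Sat); 4 February 1952 (Mon); 19 February 1952 (Tue); 26 February 1952 (Tue); 16 April 1952 (Wed).
6 of the 7 holidays fall on weekdays; the rest are weekends and were already excluded.
Business days: 154 − 6 = 148.

148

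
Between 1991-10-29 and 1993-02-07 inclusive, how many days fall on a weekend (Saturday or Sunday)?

1991-10-29 is a Tuesday.
From 1991-10-29 to 1993-02-07 is 468 days inclusive.
468 = 7 × 66 + 6, so there are 66 full weeks plus 6 extra days.
Each full week contributes 2 weekend days (Sat, Sun): 66 × 2 = 132.
The 6 extra days are Tuesday, Wednesday, Thursday, Friday, Saturday, Sunday — 2 of them qualify.
Total: 132 + 2 = 134.

134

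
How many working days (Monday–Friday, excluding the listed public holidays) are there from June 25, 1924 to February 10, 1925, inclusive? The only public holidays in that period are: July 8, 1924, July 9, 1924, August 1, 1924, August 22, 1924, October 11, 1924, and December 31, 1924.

160

June 25, 1924 is a Wednesday.
That's 231 days from start to end, counting both.
231 = 7 × 33, so the span is exactly 33 full weeks.
Each full week contributes 5 weekdays (Mon–Fri): 33 × 5 = 165.
Total: 165.
Holidays: July 8, 1924 (Tue); July 9, 1924 (Wed); August 1, 1924 (Fri); August 22, 1924 (Fri); October 11, 1924 (Sat); December 31, 1924 (Wed).
5 of the 6 holidays fall on weekdays; the rest are weekends and were already excluded.
Business days: 165 − 5 = 160.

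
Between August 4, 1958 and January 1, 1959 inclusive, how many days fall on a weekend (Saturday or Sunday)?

August 4, 1958 is a Monday.
The range spans 151 days (inclusive of both endpoints).
151 = 7 × 21 + 4, so there are 21 full weeks plus 4 extra days.
Each full week contributes 2 weekend days (Sat, Sun): 21 × 2 = 42.
The 4 extra days are Monday, Tuesday, Wednesday, Thursday — none qualify.
Total: 42 + 0 = 42.

42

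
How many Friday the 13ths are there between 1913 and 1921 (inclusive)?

14

Friday-the-13ths by year:
1913: Jun
1914: Feb, Mar, Nov
1915: Aug
1916: Oct
1917: Apr, Jul
1918: Sep, Dec
1919: Jun
1920: Feb, Aug
1921: May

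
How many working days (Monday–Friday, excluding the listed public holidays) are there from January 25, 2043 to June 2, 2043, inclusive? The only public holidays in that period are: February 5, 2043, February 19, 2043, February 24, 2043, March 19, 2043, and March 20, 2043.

87

January 25, 2043 is a Sunday.
The range spans 129 days (inclusive of both endpoints).
129 = 7 × 18 + 3, so there are 18 full weeks plus 3 extra days.
Each full week contributes 5 weekdays (Mon–Fri): 18 × 5 = 90.
The 3 extra days are Sunday, Monday, Tuesday — 2 of them qualify.
Total: 90 + 2 = 92.
Holidays: February 5, 2043 (Thu); February 19, 2043 (Thu); February 24, 2043 (Tue); March 19, 2043 (Thu); March 20, 2043 (Fri).
All 5 holidays fall on weekdays, so subtract 5.
Business days: 92 − 5 = 87.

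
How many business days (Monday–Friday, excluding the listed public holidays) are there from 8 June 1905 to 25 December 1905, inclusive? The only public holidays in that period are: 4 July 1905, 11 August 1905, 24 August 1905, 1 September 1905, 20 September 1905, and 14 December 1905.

137

8 June 1905 is a Thursday.
The range spans 201 days (inclusive of both endpoints).
201 = 7 × 28 + 5, so there are 28 full weeks plus 5 extra days.
Each full week contributes 5 weekdays (Mon–Fri): 28 × 5 = 140.
The 5 extra days are Thursday, Friday, Saturday, Sunday, Monday — 3 of them qualify.
Total: 140 + 3 = 143.
Holidays: 4 July 1905 (Tue); 11 August 1905 (Fri); 24 August 1905 (Thu); 1 September 1905 (Fri); 20 September 1905 (Wed); 14 December 1905 (Thu).
All 6 holidays fall on weekdays, so subtract 6.
Business days: 143 − 6 = 137.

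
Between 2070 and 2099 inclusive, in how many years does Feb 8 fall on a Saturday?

Day of week of February 8 in each year:
2070: Sat ✓, 2071: Sun, 2072: Mon, 2073: Wed, 2074: Thu, 2075: Fri, 2076: Sat ✓, 2077: Mon, 2078: Tue, 2079: Wed, 2080: Thu, 2081: Sat ✓, 2082: Sun, 2083: Mon, 2084: Tue, 2085: Thu, 2086: Fri, 2087: Sat ✓, 2088: Sun, 2089: Tue, 2090: Wed, 2091: Thu, 2092: Fri, 2093: Sun, 2094: Mon, 2095: Tue, 2096: Wed, 2097: Fri, 2098: Sat ✓, 2099: Sun
Saturdays: 2070, 2076, 2081, 2087, 2098.

5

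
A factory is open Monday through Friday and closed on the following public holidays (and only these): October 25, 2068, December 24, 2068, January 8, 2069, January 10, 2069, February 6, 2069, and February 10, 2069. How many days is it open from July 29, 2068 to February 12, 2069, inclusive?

July 29, 2068 is a Sunday.
That's 199 days from start to end, counting both.
199 = 7 × 28 + 3, so there are 28 full weeks plus 3 extra days.
Each full week contributes 5 weekdays (Mon–Fri): 28 × 5 = 140.
The 3 extra days are Sun, Mon, Tue — 2 of them qualify.
Total: 140 + 2 = 142.
Holidays: October 25, 2068 (Thu); December 24, 2068 (Mon); January 8, 2069 (Tue); January 10, 2069 (Thu); February 6, 2069 (Wed); February 10, 2069 (Sun).
5 of the 6 holidays fall on weekdays; the rest are weekends and were already excluded.
Business days: 142 − 5 = 137.

137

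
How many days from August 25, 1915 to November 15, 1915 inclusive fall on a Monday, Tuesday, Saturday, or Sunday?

47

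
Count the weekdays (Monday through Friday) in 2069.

261 weekdays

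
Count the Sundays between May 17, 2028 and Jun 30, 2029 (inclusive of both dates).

May 17, 2028 is a Wednesday.
The range spans 410 days (inclusive of both endpoints).
410 = 7 × 58 + 4, so there are 58 full weeks plus 4 extra days.
Each full week contributes one Sunday: 58 so far.
The 4 extra days are Wed, Thu, Fri, Sat — none qualify.
Total: 58 + 0 = 58.

58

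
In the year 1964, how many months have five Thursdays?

5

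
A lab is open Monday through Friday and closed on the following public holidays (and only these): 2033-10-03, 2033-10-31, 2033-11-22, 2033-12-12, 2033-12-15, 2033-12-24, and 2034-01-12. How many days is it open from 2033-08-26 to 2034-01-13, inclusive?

2033-08-26 is a Friday.
The range spans 141 days (inclusive of both endpoints).
141 = 7 × 20 + 1, so there are 20 full weeks plus 1 extra day.
Each full week contributes 5 weekdays (Mon–Fri): 20 × 5 = 100.
The 1 extra day is Friday — 1 of them qualifies.
Total: 100 + 1 = 101.
Holidays: 2033-10-03 (Mon); 2033-10-31 (Mon); 2033-11-22 (Tue); 2033-12-12 (Mon); 2033-12-15 (Thu); 2033-12-24 (Sat); 2034-01-12 (Thu).
6 of the 7 holidays fall on weekdays; the rest are weekends and were already excluded.
Business days: 101 − 6 = 95.

95 working days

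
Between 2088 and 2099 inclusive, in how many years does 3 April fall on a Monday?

Day of week of April 3 in each year:
2088: Sat, 2089: Sun, 2090: Mon ✓, 2091: Tue, 2092: Thu, 2093: Fri, 2094: Sat, 2095: Sun, 2096: Tue, 2097: Wed, 2098: Thu, 2099: Fri
Mondays: 2090.

1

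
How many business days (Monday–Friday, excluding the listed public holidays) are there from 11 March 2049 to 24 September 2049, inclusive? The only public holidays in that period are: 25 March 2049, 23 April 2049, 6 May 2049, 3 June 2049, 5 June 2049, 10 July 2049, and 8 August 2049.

11 March 2049 is a Thursday.
That's 198 days from start to end, counting both.
198 = 7 × 28 + 2, so there are 28 full weeks plus 2 extra days.
Each full week contributes 5 weekdays (Mon–Fri): 28 × 5 = 140.
The 2 extra days are Thursday, Friday — 2 of them qualify.
Total: 140 + 2 = 142.
Holidays: 25 March 2049 (Thu); 23 April 2049 (Fri); 6 May 2049 (Thu); 3 June 2049 (Thu); 5 June 2049 (Sat); 10 July 2049 (Sat); 8 August 2049 (Sun).
4 of the 7 holidays fall on weekdays; the rest are weekends and were already excluded.
Business days: 142 − 4 = 138.

138 business days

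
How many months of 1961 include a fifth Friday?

A month has five Fridays exactly when Friday falls within its first (length − 28) days.
Jan: 31 days, starts Sun → 5 of Sun, Mon, Tue
Feb: 28 days, starts Wed → 5 of (none)
Mar: 31 days, starts Wed → 5 of Wed, Thu, Fri ✓
Apr: 30 days, starts Sat → 5 of Sat, Sun
May: 31 days, starts Mon → 5 of Mon, Tue, Wed
Jun: 30 days, starts Thu → 5 of Thu, Fri ✓
Jul: 31 days, starts Sat → 5 of Sat, Sun, Mon
Aug: 31 days, starts Tue → 5 of Tue, Wed, Thu
Sep: 30 days, starts Fri → 5 of Fri, Sat ✓
Oct: 31 days, starts Sun → 5 of Sun, Mon, Tue
Nov: 30 days, starts Wed → 5 of Wed, Thu
Dec: 31 days, starts Fri → 5 of Fri, Sat, Sun ✓
Months with five Fridays: Mar, Jun, Sep, Dec.

4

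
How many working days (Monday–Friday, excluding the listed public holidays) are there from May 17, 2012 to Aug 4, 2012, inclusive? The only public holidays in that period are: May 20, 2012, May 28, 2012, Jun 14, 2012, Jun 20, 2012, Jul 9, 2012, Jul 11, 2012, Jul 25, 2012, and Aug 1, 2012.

May 17, 2012 is a Thursday.
The range spans 80 days (inclusive of both endpoints).
80 = 7 × 11 + 3, so there are 11 full weeks plus 3 extra days.
Each full week contributes 5 weekdays (Mon–Fri): 11 × 5 = 55.
The 3 extra days are Thu, Fri, Sat — 2 of them qualify.
Total: 55 + 2 = 57.
Holidays: May 20, 2012 (Sun); May 28, 2012 (Mon); Jun 14, 2012 (Thu); Jun 20, 2012 (Wed); Jul 9, 2012 (Mon); Jul 11, 2012 (Wed); Jul 25, 2012 (Wed); Aug 1, 2012 (Wed).
7 of the 8 holidays fall on weekdays; the rest are weekends and were already excluded.
Business days: 57 − 7 = 50.

50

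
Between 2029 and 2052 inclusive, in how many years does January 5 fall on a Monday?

3

Day of week of January 5 in each year:
2029: Fri, 2030: Sat, 2031: Sun, 2032: Mon ✓, 2033: Wed, 2034: Thu, 2035: Fri, 2036: Sat, 2037: Mon ✓, 2038: Tue, 2039: Wed, 2040: Thu, 2041: Sat, 2042: Sun, 2043: Mon ✓, 2044: Tue, 2045: Thu, 2046: Fri, 2047: Sat, 2048: Sun, 2049: Tue, 2050: Wed, 2051: Thu, 2052: Fri
Mondays: 2032, 2037, 2043.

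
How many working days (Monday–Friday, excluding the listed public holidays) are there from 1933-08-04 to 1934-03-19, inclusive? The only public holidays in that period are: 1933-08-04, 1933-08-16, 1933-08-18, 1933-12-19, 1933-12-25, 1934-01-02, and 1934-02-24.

1933-08-04 is a Friday.
That's 228 days from start to end, counting both.
228 = 7 × 32 + 4, so there are 32 full weeks plus 4 extra days.
Each full week contributes 5 weekdays (Mon–Fri): 32 × 5 = 160.
The 4 extra days are Fri, Sat, Sun, Mon — 2 of them qualify.
Total: 160 + 2 = 162.
Holidays: 1933-08-04 (Fri); 1933-08-16 (Wed); 1933-08-18 (Fri); 1933-12-19 (Tue); 1933-12-25 (Mon); 1934-01-02 (Tue); 1934-02-24 (Sat).
6 of the 7 holidays fall on weekdays; the rest are weekends and were already excluded.
Business days: 162 − 6 = 156.

156 working days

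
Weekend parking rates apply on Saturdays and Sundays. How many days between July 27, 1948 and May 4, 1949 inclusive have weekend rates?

80

July 27, 1948 is a Tuesday.
The range spans 282 days (inclusive of both endpoints).
282 = 7 × 40 + 2, so there are 40 full weeks plus 2 extra days.
Each full week contributes 2 weekend days (Sat, Sun): 40 × 2 = 80.
The 2 extra days are Tue, Wed — none qualify.
Total: 80 + 0 = 80.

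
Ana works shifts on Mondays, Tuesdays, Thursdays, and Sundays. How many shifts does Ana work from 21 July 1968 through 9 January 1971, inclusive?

21 July 1968 is a Sunday.
From 21 July 1968 to 9 January 1971 is 903 days inclusive.
903 = 7 × 129, so the span is exactly 129 full weeks.
Each full week contributes 4 days from the set (Mon, Tue, Thu, Sun): 129 × 4 = 516.
Total: 516.

516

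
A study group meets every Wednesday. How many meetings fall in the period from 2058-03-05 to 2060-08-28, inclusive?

2058-03-05 is a Tuesday.
That's 908 days from start to end, counting both.
908 = 7 × 129 + 5, so there are 129 full weeks plus 5 extra days.
Each full week contributes one Wednesday: 129 so far.
The 5 extra days are Tuesday, Wednesday, Thursday, Friday, Saturday — 1 of them qualifies.
Total: 129 + 1 = 130.

130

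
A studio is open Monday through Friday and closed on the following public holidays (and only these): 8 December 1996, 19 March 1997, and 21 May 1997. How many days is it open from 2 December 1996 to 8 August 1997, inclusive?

2 December 1996 is a Monday.
From 2 December 1996 to 8 August 1997 is 250 days inclusive.
250 = 7 × 35 + 5, so there are 35 full weeks plus 5 extra days.
Each full week contributes 5 weekdays (Mon–Fri): 35 × 5 = 175.
The 5 extra days are Mon, Tue, Wed, Thu, Fri — 5 of them qualify.
Total: 175 + 5 = 180.
Holidays: 8 December 1996 (Sun); 19 March 1997 (Wed); 21 May 1997 (Wed).
2 of the 3 holidays fall on weekdays; the rest are weekends and were already excluded.
Business days: 180 − 2 = 178.

178 business days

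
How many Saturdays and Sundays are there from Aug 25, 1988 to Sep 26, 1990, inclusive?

218

Aug 25, 1988 is a Thursday.
The range spans 763 days (inclusive of both endpoints).
763 = 7 × 109, so the span is exactly 109 full weeks.
Each full week contributes 2 weekend days (Sat, Sun): 109 × 2 = 218.
Total: 218.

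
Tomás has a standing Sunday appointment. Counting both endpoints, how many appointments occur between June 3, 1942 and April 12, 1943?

45

June 3, 1942 is a Wednesday.
That's 314 days from start to end, counting both.
314 = 7 × 44 + 6, so there are 44 full weeks plus 6 extra days.
Each full week contributes one Sunday: 44 so far.
The 6 extra days are Wednesday, Thursday, Friday, Saturday, Sunday, Monday — 1 of them qualifies.
Total: 44 + 1 = 45.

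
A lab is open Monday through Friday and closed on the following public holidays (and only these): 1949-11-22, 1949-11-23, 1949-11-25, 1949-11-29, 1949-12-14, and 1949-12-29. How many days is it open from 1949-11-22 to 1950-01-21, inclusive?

1949-11-22 is a Tuesday.
From 1949-11-22 to 1950-01-21 is 61 days inclusive.
61 = 7 × 8 + 5, so there are 8 full weeks plus 5 extra days.
Each full week contributes 5 weekdays (Mon–Fri): 8 × 5 = 40.
The 5 extra days are Tuesday, Wednesday, Thursday, Friday, Saturday — 4 of them qualify.
Total: 40 + 4 = 44.
Holidays: 1949-11-22 (Tue); 1949-11-23 (Wed); 1949-11-25 (Fri); 1949-11-29 (Tue); 1949-12-14 (Wed); 1949-12-29 (Thu).
All 6 holidays fall on weekdays, so subtract 6.
Business days: 44 − 6 = 38.

38 working days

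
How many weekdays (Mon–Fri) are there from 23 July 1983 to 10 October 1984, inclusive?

23 July 1983 is a Saturday.
That's 446 days from start to end, counting both.
446 = 7 × 63 + 5, so there are 63 full weeks plus 5 extra days.
Each full week contributes 5 weekdays (Mon–Fri): 63 × 5 = 315.
The 5 extra days are Saturday, Sunday, Monday, Tuesday, Wednesday — 3 of them qualify.
Total: 315 + 3 = 318.

318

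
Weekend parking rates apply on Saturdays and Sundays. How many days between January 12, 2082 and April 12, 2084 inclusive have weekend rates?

January 12, 2082 is a Monday.
From January 12, 2082 to April 12, 2084 is 822 days inclusive.
822 = 7 × 117 + 3, so there are 117 full weeks plus 3 extra days.
Each full week contributes 2 weekend days (Sat, Sun): 117 × 2 = 234.
The 3 extra days are Mon, Tue, Wed — none qualify.
Total: 234 + 0 = 234.

234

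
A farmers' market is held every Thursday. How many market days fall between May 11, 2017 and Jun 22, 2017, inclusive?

7

May 11, 2017 is a Thursday.
That's 43 days from start to end, counting both.
43 = 7 × 6 + 1, so there are 6 full weeks plus 1 extra day.
Each full week contributes one Thursday: 6 so far.
The 1 extra day is Thursday — 1 of them qualifies.
Total: 6 + 1 = 7.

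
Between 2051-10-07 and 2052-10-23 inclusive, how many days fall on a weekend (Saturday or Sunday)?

110

2051-10-07 is a Saturday.
From 2051-10-07 to 2052-10-23 is 383 days inclusive.
383 = 7 × 54 + 5, so there are 54 full weeks plus 5 extra days.
Each full week contributes 2 weekend days (Sat, Sun): 54 × 2 = 108.
The 5 extra days are Sat, Sun, Mon, Tue, Wed — 2 of them qualify.
Total: 108 + 2 = 110.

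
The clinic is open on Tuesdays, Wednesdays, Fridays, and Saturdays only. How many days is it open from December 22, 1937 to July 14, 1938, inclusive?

December 22, 1937 is a Wednesday.
From December 22, 1937 to July 14, 1938 is 205 days inclusive.
205 = 7 × 29 + 2, so there are 29 full weeks plus 2 extra days.
Each full week contributes 4 days from the set (Tue, Wed, Fri, Sat): 29 × 4 = 116.
The 2 extra days are Wednesday, Thursday — 1 of them qualifies.
Total: 116 + 1 = 117.

117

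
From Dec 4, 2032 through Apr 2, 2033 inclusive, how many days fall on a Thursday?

Dec 4, 2032 is a Saturday.
The range spans 120 days (inclusive of both endpoints).
120 = 7 × 17 + 1, so there are 17 full weeks plus 1 extra day.
Each full week contributes one Thursday: 17 so far.
The 1 extra day is Saturday — none qualify.
Total: 17 + 0 = 17.

17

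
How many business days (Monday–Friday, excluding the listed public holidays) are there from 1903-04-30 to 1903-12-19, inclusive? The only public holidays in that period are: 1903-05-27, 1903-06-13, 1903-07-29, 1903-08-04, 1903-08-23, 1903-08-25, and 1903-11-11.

162

1903-04-30 is a Thursday.
The range spans 234 days (inclusive of both endpoints).
234 = 7 × 33 + 3, so there are 33 full weeks plus 3 extra days.
Each full week contributes 5 weekdays (Mon–Fri): 33 × 5 = 165.
The 3 extra days are Thu, Fri, Sat — 2 of them qualify.
Total: 165 + 2 = 167.
Holidays: 1903-05-27 (Wed); 1903-06-13 (Sat); 1903-07-29 (Wed); 1903-08-04 (Tue); 1903-08-23 (Sun); 1903-08-25 (Tue); 1903-11-11 (Wed).
5 of the 7 holidays fall on weekdays; the rest are weekends and were already excluded.
Business days: 167 − 5 = 162.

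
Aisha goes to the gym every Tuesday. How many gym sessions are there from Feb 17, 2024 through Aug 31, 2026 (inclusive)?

132

Feb 17, 2024 is a Saturday.
That's 927 days from start to end, counting both.
927 = 7 × 132 + 3, so there are 132 full weeks plus 3 extra days.
Each full week contributes one Tuesday: 132 so far.
The 3 extra days are Saturday, Sunday, Monday — none qualify.
Total: 132 + 0 = 132.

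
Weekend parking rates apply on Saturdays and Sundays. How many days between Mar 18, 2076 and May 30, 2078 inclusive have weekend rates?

230

Mar 18, 2076 is a Wednesday.
The range spans 804 days (inclusive of both endpoints).
804 = 7 × 114 + 6, so there are 114 full weeks plus 6 extra days.
Each full week contributes 2 weekend days (Sat, Sun): 114 × 2 = 228.
The 6 extra days are Wednesday, Thursday, Friday, Saturday, Sunday, Monday — 2 of them qualify.
Total: 228 + 2 = 230.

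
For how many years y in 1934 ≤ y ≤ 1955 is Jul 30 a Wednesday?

3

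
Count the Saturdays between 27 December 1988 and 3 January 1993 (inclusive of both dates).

210 Saturdays

27 December 1988 is a Tuesday.
That's 1469 days from start to end, counting both.
1469 = 7 × 209 + 6, so there are 209 full weeks plus 6 extra days.
Each full week contributes one Saturday: 209 so far.
The 6 extra days are Tuesday, Wednesday, Thursday, Friday, Saturday, Sunday — 1 of them qualifies.
Total: 209 + 1 = 210.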